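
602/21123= 602/21123 =0.03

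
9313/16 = 582+1/16 = 582.06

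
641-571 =70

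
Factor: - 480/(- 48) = 10 = 2^1*5^1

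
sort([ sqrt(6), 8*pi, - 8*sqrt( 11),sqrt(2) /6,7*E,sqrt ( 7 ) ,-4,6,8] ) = [ - 8*sqrt( 11),-4,  sqrt(2 ) /6,  sqrt( 6),  sqrt(7), 6,8,7*E,8*pi] 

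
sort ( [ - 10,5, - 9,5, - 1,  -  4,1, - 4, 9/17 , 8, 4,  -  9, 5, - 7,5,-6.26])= [ - 10, - 9, - 9, - 7, - 6.26, - 4  ,-4, - 1,9/17,1 , 4,5,5,5, 5,8 ] 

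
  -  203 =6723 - 6926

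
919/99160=919/99160 = 0.01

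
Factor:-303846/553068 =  - 2^(  -  1 )*3^(-4 )*89^1 = - 89/162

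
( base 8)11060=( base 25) 7B6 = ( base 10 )4656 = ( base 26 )6n2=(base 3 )20101110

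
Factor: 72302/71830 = 36151/35915=5^( - 1 )*11^( - 1)* 653^( - 1)* 36151^1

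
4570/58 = 2285/29 =78.79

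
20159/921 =20159/921  =  21.89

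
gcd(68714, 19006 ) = 1462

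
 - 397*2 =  - 794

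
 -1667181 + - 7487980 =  - 9155161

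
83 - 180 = -97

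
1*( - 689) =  - 689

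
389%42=11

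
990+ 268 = 1258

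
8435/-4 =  - 2109 + 1/4 = - 2108.75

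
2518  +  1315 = 3833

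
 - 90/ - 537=30/179 = 0.17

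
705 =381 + 324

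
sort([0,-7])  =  [- 7, 0 ]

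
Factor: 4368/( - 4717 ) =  - 2^4*3^1*7^1*13^1* 53^( - 1 ) * 89^( - 1) 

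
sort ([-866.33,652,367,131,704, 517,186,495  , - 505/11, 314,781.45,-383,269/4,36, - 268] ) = [-866.33,-383,-268, - 505/11, 36,269/4, 131,186,314  ,  367,495 , 517, 652,704,781.45] 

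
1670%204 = 38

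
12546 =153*82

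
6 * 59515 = 357090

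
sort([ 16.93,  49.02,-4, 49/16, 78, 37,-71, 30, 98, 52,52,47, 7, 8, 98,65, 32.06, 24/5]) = [-71, - 4, 49/16,24/5, 7, 8, 16.93,30, 32.06,37, 47, 49.02, 52, 52, 65, 78, 98,98] 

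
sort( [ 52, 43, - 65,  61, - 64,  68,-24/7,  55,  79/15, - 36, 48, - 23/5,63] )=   [ - 65, - 64,-36, - 23/5, - 24/7 , 79/15, 43, 48,52, 55,61 , 63,68] 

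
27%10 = 7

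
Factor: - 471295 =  - 5^1 *11^2 * 19^1*41^1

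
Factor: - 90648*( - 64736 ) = 2^8*3^2*7^1 * 17^2* 1259^1 = 5868188928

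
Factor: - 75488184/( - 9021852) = 2^1*7^(  -  1)*35801^( - 1 )*1048447^1 = 2096894/250607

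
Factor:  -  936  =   - 2^3*3^2*13^1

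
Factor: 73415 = 5^1*14683^1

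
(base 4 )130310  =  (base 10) 1844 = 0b11100110100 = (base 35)1ho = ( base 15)82e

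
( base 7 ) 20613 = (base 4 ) 1033302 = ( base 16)13F2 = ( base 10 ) 5106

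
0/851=0 = 0.00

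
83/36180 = 83/36180 = 0.00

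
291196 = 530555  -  239359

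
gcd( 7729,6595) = 1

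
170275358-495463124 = - 325187766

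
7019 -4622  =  2397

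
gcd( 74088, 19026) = 126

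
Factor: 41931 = 3^3*1553^1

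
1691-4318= -2627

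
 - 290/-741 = 290/741 = 0.39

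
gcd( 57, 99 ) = 3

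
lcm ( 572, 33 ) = 1716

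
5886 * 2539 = 14944554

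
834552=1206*692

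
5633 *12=67596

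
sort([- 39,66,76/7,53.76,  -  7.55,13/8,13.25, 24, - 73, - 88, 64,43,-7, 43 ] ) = [  -  88, - 73,-39,-7.55,-7,13/8,76/7,13.25,24, 43, 43,53.76,64,66 ] 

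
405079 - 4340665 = -3935586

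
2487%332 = 163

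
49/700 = 7/100 = 0.07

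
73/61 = 73/61 = 1.20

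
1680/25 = 67 + 1/5 = 67.20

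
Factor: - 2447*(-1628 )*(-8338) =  - 2^3*11^2* 37^1*379^1*2447^1 = - 33216224008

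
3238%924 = 466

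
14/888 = 7/444= 0.02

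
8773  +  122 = 8895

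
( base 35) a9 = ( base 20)HJ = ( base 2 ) 101100111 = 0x167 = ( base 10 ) 359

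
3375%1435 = 505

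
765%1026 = 765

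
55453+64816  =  120269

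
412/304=1  +  27/76 = 1.36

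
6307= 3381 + 2926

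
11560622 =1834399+9726223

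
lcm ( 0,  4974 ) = 0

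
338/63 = 5 + 23/63 = 5.37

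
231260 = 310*746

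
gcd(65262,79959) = 3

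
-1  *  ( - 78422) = 78422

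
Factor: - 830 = - 2^1*5^1*83^1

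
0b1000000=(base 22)2k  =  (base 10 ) 64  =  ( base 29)26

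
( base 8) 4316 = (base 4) 203032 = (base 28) 2OE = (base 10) 2254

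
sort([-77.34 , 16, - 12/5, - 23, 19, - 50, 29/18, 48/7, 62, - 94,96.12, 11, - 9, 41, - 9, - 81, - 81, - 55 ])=[-94, - 81, - 81,-77.34, - 55, - 50, - 23  , - 9, - 9 ,-12/5, 29/18, 48/7, 11,16, 19, 41,62, 96.12]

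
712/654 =356/327 = 1.09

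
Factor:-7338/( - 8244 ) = 1223/1374 = 2^( - 1)*3^(-1) * 229^( - 1)*1223^1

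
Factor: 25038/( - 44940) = -2^( - 1 ) * 3^1 * 5^( - 1 )*7^( - 1 )*13^1=- 39/70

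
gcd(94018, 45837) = 1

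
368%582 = 368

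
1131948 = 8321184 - 7189236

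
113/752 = 113/752 = 0.15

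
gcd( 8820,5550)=30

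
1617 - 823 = 794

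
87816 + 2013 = 89829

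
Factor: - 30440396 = -2^2*7^1*47^1*23131^1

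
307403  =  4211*73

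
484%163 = 158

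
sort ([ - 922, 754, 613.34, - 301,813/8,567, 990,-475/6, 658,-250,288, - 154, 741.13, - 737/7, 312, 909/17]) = [-922,-301, - 250,  -  154,-737/7, - 475/6, 909/17,  813/8, 288, 312, 567, 613.34, 658,741.13, 754 , 990]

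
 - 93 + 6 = - 87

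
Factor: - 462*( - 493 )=2^1*3^1*7^1* 11^1 *17^1*29^1 = 227766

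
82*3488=286016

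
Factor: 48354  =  2^1*3^1*8059^1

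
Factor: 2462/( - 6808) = -1231/3404 = -2^ ( - 2)*23^( - 1)*37^( - 1 )*1231^1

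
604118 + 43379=647497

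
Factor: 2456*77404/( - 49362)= -95052112/24681 = - 2^4*3^( - 1 )*19^(-1)*37^1* 307^1*433^(- 1)*523^1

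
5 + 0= 5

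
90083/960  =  93+803/960  =  93.84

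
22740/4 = 5685 = 5685.00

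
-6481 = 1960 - 8441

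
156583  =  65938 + 90645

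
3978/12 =663/2  =  331.50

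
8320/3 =2773 + 1/3= 2773.33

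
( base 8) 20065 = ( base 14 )300D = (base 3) 102022101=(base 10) 8245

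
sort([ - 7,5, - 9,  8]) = [  -  9, - 7, 5, 8]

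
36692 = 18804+17888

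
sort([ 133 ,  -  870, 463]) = [- 870, 133, 463]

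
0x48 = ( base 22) 36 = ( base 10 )72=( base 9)80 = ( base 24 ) 30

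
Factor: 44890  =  2^1 * 5^1*67^2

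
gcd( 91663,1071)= 1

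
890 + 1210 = 2100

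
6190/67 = 6190/67 = 92.39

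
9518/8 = 1189 + 3/4 = 1189.75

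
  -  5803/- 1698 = 5803/1698  =  3.42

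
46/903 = 46/903 = 0.05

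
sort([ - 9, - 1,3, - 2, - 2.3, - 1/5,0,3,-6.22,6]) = [ - 9, - 6.22, - 2.3, - 2, - 1, - 1/5 , 0, 3, 3,  6 ] 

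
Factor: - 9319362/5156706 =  - 1553227/859451 = -13^1*163^1*557^( - 1) * 733^1*1543^( - 1 )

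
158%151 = 7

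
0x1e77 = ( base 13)371c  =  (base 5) 222144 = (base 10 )7799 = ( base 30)8jt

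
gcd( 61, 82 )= 1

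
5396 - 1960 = 3436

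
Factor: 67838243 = 11^1*73^1*84481^1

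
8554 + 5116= 13670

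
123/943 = 3/23=0.13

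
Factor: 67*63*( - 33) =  - 3^3 * 7^1*11^1*67^1 = - 139293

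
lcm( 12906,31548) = 283932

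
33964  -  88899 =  - 54935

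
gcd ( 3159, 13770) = 81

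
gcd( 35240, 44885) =5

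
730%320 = 90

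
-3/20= - 3/20 = -0.15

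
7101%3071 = 959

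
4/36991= 4/36991 = 0.00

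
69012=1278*54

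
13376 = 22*608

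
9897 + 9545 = 19442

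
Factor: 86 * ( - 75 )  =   - 2^1 *3^1 *5^2*43^1 = - 6450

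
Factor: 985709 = 985709^1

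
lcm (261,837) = 24273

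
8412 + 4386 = 12798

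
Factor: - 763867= - 13^1*67^1  *  877^1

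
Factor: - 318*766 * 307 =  - 2^2 * 3^1 * 53^1*307^1 * 383^1 = -  74781516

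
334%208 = 126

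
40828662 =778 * 52479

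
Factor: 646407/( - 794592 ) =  - 2^( - 5)*3^1*31^( - 1)*269^1 = - 807/992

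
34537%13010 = 8517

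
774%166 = 110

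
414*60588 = 25083432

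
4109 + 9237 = 13346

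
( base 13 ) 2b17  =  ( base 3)22121100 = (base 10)6273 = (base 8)14201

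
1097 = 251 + 846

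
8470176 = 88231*96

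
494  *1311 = 647634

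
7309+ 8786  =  16095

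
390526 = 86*4541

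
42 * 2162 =90804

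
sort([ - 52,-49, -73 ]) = [ - 73, - 52 ,-49 ]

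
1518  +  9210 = 10728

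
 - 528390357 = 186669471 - 715059828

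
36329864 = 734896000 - 698566136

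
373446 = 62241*6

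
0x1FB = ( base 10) 507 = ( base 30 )GR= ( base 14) 283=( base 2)111111011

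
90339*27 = 2439153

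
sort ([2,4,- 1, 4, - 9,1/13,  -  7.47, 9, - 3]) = [-9, - 7.47, - 3, - 1, 1/13, 2, 4, 4 , 9]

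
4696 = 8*587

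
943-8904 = - 7961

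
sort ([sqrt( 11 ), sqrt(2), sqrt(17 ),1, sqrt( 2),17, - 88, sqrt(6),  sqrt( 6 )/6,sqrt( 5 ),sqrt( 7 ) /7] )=[-88, sqrt (7 )/7,  sqrt (6)/6, 1 , sqrt( 2),sqrt(2 ) , sqrt( 5),sqrt (6),sqrt( 11),sqrt( 17 ),17 ]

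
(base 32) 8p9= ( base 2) 10001100101001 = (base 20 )12a1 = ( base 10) 9001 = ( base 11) 6843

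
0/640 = 0 = 0.00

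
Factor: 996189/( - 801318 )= - 2^( - 1 )*7^( - 1)*19^1*17477^1*19079^( - 1 ) = - 332063/267106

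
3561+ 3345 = 6906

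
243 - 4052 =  - 3809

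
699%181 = 156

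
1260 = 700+560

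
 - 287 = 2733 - 3020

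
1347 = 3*449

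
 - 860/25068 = - 1+6052/6267 = - 0.03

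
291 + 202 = 493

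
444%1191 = 444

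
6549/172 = 6549/172 = 38.08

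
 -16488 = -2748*6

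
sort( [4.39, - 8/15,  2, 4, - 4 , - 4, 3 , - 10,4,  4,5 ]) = [ - 10,-4,-4, - 8/15,2,3, 4, 4, 4 , 4.39  ,  5 ] 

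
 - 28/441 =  - 4/63 = - 0.06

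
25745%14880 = 10865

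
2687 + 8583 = 11270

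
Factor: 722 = 2^1*19^2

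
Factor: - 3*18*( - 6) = 2^2*3^4  =  324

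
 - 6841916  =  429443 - 7271359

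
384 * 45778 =17578752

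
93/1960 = 93/1960 = 0.05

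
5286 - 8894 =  - 3608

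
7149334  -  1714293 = 5435041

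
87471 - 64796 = 22675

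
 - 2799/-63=44 + 3/7= 44.43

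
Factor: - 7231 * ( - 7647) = 3^1 * 7^1*1033^1*2549^1 = 55295457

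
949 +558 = 1507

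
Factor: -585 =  - 3^2*5^1*13^1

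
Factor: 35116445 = 5^1*7^1*13^1*113^1*683^1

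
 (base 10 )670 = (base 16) 29E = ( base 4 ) 22132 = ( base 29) n3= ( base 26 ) PK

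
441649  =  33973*13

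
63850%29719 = 4412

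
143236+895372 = 1038608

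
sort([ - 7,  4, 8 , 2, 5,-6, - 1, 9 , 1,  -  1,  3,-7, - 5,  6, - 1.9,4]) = [ - 7, - 7, - 6,  -  5, - 1.9, - 1, - 1,1,2, 3, 4 , 4, 5, 6, 8, 9 ]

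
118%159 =118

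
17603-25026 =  - 7423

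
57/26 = 2 + 5/26= 2.19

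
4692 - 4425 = 267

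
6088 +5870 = 11958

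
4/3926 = 2/1963 = 0.00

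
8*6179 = 49432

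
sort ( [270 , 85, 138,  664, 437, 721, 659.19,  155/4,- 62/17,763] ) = [ - 62/17, 155/4,85  ,  138, 270,  437, 659.19, 664, 721, 763 ]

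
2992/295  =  2992/295  =  10.14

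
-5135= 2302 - 7437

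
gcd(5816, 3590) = 2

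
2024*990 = 2003760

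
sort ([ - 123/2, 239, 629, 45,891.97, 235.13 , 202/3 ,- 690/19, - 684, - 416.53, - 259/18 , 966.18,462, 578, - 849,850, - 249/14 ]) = [ - 849, - 684 , - 416.53,-123/2,-690/19, - 249/14, - 259/18,45, 202/3, 235.13, 239, 462 , 578, 629,850, 891.97,966.18] 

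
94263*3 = 282789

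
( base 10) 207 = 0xcf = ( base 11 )179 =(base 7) 414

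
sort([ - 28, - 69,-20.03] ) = [-69, - 28,  -  20.03 ]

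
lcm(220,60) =660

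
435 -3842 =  -3407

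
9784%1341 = 397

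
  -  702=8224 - 8926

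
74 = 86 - 12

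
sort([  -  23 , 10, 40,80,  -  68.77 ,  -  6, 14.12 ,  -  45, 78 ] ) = [-68.77, - 45, - 23, - 6, 10, 14.12,  40, 78, 80 ] 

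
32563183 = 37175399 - 4612216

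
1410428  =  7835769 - 6425341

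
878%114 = 80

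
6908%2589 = 1730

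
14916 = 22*678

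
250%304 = 250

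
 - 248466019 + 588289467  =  339823448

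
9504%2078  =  1192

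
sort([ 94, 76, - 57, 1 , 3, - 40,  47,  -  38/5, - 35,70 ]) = [ - 57, - 40, -35, - 38/5,1, 3, 47, 70, 76, 94 ]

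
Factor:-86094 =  - 2^1  *  3^2*4783^1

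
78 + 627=705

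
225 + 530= 755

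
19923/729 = 27 + 80/243 = 27.33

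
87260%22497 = 19769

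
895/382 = 2 +131/382  =  2.34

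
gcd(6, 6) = 6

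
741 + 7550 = 8291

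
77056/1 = 77056 = 77056.00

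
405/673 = 405/673 = 0.60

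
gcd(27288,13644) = 13644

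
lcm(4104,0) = 0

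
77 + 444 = 521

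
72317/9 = 72317/9=8035.22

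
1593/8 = 1593/8 = 199.12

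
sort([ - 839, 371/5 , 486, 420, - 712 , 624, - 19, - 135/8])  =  [ - 839 , - 712, - 19,-135/8, 371/5,420, 486, 624]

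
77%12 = 5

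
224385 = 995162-770777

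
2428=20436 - 18008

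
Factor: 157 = 157^1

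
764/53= 764/53= 14.42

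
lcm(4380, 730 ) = 4380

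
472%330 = 142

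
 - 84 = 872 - 956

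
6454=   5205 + 1249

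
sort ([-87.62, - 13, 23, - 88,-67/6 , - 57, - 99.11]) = [ - 99.11, - 88, - 87.62,-57, -13, - 67/6, 23 ]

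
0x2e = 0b101110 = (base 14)34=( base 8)56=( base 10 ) 46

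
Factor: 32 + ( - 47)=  - 15 = - 3^1 * 5^1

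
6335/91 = 69 + 8/13= 69.62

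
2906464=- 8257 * ( - 352)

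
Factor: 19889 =19889^1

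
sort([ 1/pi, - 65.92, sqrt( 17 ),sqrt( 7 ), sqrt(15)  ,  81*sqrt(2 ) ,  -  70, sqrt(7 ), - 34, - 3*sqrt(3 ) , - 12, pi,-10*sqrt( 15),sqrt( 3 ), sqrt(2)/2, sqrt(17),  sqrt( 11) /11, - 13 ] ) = [ - 70,-65.92,  -  10*sqrt(15), - 34, - 13, - 12, - 3*sqrt(3) , sqrt(  11)/11, 1/pi,  sqrt(2 )/2, sqrt(3), sqrt(7), sqrt(7) , pi,sqrt(15 ), sqrt(17), sqrt( 17) , 81*sqrt( 2)]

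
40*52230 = 2089200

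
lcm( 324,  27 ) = 324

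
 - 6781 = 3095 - 9876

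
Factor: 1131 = 3^1*13^1 * 29^1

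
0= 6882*0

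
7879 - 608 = 7271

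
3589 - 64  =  3525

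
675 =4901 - 4226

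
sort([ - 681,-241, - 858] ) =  [  -  858,  -  681,-241 ] 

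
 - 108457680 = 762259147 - 870716827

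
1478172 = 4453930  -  2975758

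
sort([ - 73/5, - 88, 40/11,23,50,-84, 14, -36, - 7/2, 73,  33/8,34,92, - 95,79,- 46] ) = [ - 95, - 88,-84, - 46, - 36, -73/5,  -  7/2 , 40/11,33/8,14,23,34,50, 73, 79, 92 ]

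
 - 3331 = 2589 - 5920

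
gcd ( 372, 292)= 4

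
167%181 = 167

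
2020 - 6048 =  - 4028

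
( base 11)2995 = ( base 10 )3855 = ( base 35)355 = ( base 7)14145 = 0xf0f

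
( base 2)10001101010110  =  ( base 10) 9046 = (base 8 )21526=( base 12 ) 529A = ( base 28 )BF2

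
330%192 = 138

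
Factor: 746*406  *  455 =137808580 = 2^2 * 5^1*7^2*13^1*29^1*373^1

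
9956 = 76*131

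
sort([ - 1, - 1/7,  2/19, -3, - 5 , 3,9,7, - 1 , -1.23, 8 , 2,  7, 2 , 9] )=[ - 5, - 3, - 1.23 , - 1, - 1,-1/7,2/19, 2,2,3, 7,  7,8,  9,9 ] 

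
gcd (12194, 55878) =134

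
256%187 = 69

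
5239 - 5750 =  - 511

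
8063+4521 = 12584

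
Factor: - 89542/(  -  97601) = 2^1*7^( - 1)* 73^( - 1)*191^(  -  1)*44771^1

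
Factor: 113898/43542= 3^( - 1)  *  59^( - 1 )*463^1 = 463/177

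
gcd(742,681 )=1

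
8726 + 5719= 14445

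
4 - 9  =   - 5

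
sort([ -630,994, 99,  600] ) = [ - 630,99, 600,994 ]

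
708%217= 57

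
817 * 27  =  22059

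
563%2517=563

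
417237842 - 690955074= -273717232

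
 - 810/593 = - 2 + 376/593 = - 1.37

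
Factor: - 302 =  - 2^1*151^1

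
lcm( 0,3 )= 0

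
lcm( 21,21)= 21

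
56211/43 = 1307 + 10/43 = 1307.23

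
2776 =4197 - 1421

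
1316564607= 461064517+855500090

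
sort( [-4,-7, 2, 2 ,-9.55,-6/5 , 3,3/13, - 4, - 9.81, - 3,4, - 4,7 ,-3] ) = [ - 9.81,-9.55, - 7, - 4,- 4, - 4, - 3, - 3,- 6/5, 3/13,2,2,3, 4,  7] 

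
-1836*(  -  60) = 110160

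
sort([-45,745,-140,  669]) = [  -  140, - 45,669,  745]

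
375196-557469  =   - 182273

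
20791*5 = 103955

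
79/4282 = 79/4282=0.02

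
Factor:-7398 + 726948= 719550 = 2^1*3^3*5^2*13^1 * 41^1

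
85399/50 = 85399/50 = 1707.98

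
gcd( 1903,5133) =1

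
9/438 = 3/146 = 0.02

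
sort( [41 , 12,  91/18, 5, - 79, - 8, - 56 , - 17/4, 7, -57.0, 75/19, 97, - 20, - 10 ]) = [ - 79, - 57.0 ,-56, - 20, - 10, - 8 , - 17/4,75/19,5,91/18, 7, 12,41 , 97 ]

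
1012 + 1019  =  2031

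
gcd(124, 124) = 124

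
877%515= 362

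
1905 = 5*381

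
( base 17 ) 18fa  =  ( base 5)214430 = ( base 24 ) D02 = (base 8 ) 16502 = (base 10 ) 7490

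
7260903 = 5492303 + 1768600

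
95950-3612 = 92338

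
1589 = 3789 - 2200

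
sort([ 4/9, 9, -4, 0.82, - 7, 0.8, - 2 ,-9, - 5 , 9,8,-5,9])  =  [ -9, - 7, - 5,-5,-4,-2, 4/9,  0.8, 0.82, 8, 9, 9, 9]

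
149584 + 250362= 399946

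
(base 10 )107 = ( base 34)35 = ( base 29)3k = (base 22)4j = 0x6B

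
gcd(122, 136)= 2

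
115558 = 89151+26407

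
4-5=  - 1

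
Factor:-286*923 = -2^1*11^1*13^2*71^1 = - 263978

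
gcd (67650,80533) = 1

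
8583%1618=493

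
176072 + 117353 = 293425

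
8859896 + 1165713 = 10025609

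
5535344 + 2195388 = 7730732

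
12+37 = 49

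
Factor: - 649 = -11^1 * 59^1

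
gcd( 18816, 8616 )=24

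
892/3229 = 892/3229 = 0.28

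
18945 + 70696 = 89641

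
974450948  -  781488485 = 192962463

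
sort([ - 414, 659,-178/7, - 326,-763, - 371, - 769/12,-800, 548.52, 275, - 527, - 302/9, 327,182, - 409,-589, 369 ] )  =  [ - 800,- 763,-589, - 527, - 414 ,-409, - 371, - 326, - 769/12 , - 302/9,-178/7, 182, 275, 327, 369,548.52,659] 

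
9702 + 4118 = 13820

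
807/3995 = 807/3995 = 0.20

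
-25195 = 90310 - 115505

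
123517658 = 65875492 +57642166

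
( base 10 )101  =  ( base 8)145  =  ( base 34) 2x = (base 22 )4d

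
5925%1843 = 396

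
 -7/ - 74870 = 7/74870 = 0.00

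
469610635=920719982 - 451109347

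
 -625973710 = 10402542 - 636376252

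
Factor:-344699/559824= - 2^( - 4 )*3^( - 1 )*83^1*107^ ( - 1 )*109^( - 1 )  *4153^1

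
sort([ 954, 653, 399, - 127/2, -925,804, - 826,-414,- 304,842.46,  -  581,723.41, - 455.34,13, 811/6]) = [ - 925, - 826, - 581, - 455.34, - 414 , - 304,-127/2,13, 811/6,  399,653,723.41, 804,  842.46, 954 ]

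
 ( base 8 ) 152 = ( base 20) 56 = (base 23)4E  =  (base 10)106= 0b1101010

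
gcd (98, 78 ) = 2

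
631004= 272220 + 358784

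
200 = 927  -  727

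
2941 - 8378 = - 5437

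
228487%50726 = 25583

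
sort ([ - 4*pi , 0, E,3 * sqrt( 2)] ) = [ - 4 * pi, 0, E, 3*sqrt ( 2)] 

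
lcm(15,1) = 15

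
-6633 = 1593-8226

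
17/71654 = 17/71654 = 0.00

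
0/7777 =0  =  0.00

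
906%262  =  120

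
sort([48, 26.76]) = [26.76 , 48]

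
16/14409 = 16/14409   =  0.00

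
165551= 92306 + 73245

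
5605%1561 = 922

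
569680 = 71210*8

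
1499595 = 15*99973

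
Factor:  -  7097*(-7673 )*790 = 2^1*5^1 * 47^1*79^1*151^1* 7673^1 = 43019671990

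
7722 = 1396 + 6326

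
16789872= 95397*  176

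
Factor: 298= 2^1*149^1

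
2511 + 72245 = 74756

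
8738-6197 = 2541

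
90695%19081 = 14371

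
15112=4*3778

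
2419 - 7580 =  - 5161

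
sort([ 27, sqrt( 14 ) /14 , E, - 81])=[  -  81,sqrt ( 14) /14,E,27 ]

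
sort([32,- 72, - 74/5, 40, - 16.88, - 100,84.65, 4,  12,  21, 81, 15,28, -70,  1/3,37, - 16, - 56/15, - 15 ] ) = [ - 100,- 72, -70,- 16.88, - 16, - 15,-74/5, - 56/15  ,  1/3, 4, 12  ,  15, 21, 28,32, 37  ,  40, 81, 84.65]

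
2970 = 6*495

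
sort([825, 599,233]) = [233,599,825] 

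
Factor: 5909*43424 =256592416 = 2^5*19^1*23^1 *59^1*311^1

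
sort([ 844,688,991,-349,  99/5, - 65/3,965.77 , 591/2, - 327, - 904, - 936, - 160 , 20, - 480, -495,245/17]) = [ - 936 ,- 904,- 495 , - 480, - 349, - 327,-160, - 65/3, 245/17,  99/5 , 20,  591/2,688,  844 , 965.77,991] 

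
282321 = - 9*( -31369 ) 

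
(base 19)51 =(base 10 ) 96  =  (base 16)60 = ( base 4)1200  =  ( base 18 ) 56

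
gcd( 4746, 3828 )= 6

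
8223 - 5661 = 2562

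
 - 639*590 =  - 377010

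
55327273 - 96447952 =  - 41120679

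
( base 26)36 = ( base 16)54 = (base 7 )150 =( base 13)66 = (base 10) 84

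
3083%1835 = 1248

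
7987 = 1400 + 6587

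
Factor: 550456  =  2^3 *83^1*829^1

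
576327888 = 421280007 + 155047881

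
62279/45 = 62279/45 = 1383.98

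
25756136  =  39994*644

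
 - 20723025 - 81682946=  - 102405971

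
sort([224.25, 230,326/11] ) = [ 326/11,224.25 , 230]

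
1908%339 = 213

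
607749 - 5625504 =-5017755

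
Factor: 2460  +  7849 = 10309 = 13^2*61^1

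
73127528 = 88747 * 824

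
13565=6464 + 7101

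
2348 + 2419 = 4767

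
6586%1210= 536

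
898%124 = 30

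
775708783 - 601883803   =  173824980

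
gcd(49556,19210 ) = 2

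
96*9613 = 922848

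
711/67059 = 79/7451 = 0.01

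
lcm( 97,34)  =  3298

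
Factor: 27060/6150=22/5= 2^1 *5^(  -  1)*11^1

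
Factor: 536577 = 3^1*178859^1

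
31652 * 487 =15414524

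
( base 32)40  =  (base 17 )79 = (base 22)5i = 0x80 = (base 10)128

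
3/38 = 3/38 = 0.08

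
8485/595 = 14+31/119 = 14.26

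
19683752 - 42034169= - 22350417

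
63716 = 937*68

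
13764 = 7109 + 6655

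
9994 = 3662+6332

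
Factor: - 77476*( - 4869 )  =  2^2 * 3^2*7^1*541^1*2767^1 = 377230644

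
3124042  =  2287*1366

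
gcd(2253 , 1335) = 3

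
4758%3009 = 1749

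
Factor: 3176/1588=2^1 = 2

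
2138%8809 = 2138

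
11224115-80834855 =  - 69610740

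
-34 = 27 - 61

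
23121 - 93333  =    -  70212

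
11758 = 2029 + 9729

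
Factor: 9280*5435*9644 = 2^8*5^2*  29^1*1087^1*2411^1 = 486412499200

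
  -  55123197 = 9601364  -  64724561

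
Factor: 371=7^1*53^1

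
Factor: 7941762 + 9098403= 3^1*5^1 * 37^1 * 30703^1 = 17040165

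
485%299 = 186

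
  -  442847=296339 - 739186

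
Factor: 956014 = 2^1 * 29^1*53^1*311^1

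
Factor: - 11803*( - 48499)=11^2 *29^1  *37^1*4409^1 = 572433697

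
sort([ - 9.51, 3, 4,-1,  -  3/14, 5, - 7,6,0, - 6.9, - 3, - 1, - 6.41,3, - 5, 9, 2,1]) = [ - 9.51, - 7, - 6.9, - 6.41,-5, - 3, - 1, - 1, - 3/14,0,1, 2, 3 , 3,4,5,6,9]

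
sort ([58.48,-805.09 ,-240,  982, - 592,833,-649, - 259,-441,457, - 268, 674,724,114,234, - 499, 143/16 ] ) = [ - 805.09,  -  649,-592, - 499,  -  441,- 268, - 259,-240, 143/16, 58.48, 114,  234, 457,674,  724,  833, 982 ]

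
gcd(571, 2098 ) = 1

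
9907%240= 67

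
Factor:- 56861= - 7^1*8123^1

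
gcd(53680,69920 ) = 80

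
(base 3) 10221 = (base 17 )64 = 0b1101010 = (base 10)106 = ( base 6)254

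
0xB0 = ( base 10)176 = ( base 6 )452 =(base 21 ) 88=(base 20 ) 8G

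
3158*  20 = 63160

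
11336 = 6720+4616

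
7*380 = 2660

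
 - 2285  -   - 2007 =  - 278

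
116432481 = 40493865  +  75938616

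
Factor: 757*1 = 757^1 = 757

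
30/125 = 6/25 =0.24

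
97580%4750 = 2580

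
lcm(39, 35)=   1365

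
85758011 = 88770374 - 3012363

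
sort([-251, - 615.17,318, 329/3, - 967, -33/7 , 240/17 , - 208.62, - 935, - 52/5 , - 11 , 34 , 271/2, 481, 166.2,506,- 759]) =[ - 967,-935,-759, - 615.17,-251,-208.62,-11 , - 52/5, -33/7,  240/17 , 34,329/3, 271/2, 166.2, 318,481, 506]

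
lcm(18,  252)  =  252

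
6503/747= 8 + 527/747=8.71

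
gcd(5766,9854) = 2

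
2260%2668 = 2260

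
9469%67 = 22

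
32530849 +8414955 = 40945804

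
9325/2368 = 3 + 2221/2368 = 3.94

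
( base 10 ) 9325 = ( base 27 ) CLA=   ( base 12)5491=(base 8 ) 22155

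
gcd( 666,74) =74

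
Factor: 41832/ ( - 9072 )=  -83/18=- 2^( - 1) * 3^ ( - 2)*83^1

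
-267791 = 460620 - 728411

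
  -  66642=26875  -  93517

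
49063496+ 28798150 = 77861646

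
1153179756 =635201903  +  517977853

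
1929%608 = 105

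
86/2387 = 86/2387 = 0.04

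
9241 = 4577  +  4664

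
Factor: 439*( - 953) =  - 418367 = -439^1*953^1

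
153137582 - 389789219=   -236651637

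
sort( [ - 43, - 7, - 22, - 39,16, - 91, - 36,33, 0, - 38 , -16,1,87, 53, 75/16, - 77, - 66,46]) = [ - 91, - 77 , - 66, - 43, -39,-38 ,-36, - 22, - 16, - 7 , 0, 1, 75/16,16,33,46,53,87 ] 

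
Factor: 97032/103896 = 3^( - 2)*37^( - 1)*311^1 = 311/333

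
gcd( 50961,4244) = 1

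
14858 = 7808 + 7050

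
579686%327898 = 251788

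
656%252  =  152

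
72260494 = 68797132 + 3463362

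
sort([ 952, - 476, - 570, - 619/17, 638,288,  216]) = [ - 570,  -  476, - 619/17,216 , 288, 638, 952]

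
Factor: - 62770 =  - 2^1*5^1*6277^1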